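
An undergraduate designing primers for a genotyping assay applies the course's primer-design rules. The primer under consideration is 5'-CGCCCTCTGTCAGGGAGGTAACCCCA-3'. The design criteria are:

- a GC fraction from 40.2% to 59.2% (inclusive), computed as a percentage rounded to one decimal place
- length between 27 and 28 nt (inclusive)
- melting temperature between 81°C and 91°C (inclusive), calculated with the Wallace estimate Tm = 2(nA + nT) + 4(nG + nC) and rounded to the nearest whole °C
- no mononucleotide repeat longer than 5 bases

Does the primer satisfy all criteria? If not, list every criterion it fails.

Base counts: A=5, T=4, G=7, C=10 (length 26).
GC content: GC 17/26 = 65.4%, outside 40.2–59.2% ✗
length: length 26, outside 27–28 ✗
Tm: Tm = 2·9 + 4·17 = 86°C ✓
homopolymer run: longest run = 4 ✓

Fails: GC content, length.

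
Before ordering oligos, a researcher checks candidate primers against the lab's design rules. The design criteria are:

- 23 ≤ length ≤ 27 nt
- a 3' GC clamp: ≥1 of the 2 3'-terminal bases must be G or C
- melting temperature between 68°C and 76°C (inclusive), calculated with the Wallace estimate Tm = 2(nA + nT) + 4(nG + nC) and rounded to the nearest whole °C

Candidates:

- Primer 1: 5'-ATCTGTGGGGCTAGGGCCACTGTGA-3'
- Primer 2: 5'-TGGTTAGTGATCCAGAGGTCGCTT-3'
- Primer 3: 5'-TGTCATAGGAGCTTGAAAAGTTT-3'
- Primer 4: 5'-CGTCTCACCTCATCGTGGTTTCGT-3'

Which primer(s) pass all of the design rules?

Primer 4 only.

Primer 1 (25 nt, A=4 T=6 G=10 C=5): length 25 ✓; 3' end GA has 1 G/C ✓; Tm = 2·10 + 4·15 = 80°C, outside 68–76°C ✗ — fails.
Primer 2 (24 nt, A=4 T=8 G=8 C=4): length 24 ✓; 3' end TT has 0 G/C, need ≥1 ✗; Tm = 2·12 + 4·12 = 72°C ✓ — fails.
Primer 3 (23 nt, A=7 T=8 G=6 C=2): length 23 ✓; 3' end TT has 0 G/C, need ≥1 ✗; Tm = 2·15 + 4·8 = 62°C, outside 68–76°C ✗ — fails.
Primer 4 (24 nt, A=2 T=9 G=5 C=8): length 24 ✓; 3' end GT has 1 G/C ✓; Tm = 2·11 + 4·13 = 74°C ✓ — passes.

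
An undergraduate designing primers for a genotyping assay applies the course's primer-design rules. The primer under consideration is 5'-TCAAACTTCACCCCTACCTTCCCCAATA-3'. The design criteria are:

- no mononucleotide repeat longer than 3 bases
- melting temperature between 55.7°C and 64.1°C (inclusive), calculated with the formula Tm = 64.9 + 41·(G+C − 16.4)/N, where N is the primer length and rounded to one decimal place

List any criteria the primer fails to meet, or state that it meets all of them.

Base counts: A=8, T=7, G=0, C=13 (length 28).
homopolymer run: longest run = 4, exceeds 3 ✗
Tm: Tm = 64.9 + 41·(13 − 16.4)/28 = 59.9°C ✓

Fails: homopolymer run.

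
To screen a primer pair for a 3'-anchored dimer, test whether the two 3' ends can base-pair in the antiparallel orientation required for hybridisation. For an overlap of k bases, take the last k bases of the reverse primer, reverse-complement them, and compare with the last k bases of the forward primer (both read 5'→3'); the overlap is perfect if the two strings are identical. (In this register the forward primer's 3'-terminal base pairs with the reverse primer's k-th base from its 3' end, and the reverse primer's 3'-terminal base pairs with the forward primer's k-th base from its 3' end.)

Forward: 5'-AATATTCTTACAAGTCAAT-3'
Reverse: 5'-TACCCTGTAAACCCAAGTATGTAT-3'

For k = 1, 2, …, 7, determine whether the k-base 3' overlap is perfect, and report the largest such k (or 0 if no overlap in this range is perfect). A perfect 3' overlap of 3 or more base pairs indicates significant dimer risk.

Last 7 bases (5'→3') — forward …AGTCAAT, reverse …TATGTAT.
Reverse complement of the reverse primer's last 7 bases: ATACATA; its first k bases are the reverse complement of the reverse primer's last k bases, so a perfect k-base overlap needs the forward primer's last k bases to equal them.
Comparing (forward last k vs required): k=1: T vs A ✗; k=2: AT vs AT ✓; k=3: AAT vs ATA ✗; k=4: CAAT vs ATAC ✗; k=5: TCAAT vs ATACA ✗; k=6: GTCAAT vs ATACAT ✗; k=7: AGTCAAT vs ATACATA ✗.
Only k = 2 is perfect, so the longest perfect 3' overlap is 2.

Longest perfect overlap: 2 complementary base pairs; below the dimer-risk threshold (threshold 3).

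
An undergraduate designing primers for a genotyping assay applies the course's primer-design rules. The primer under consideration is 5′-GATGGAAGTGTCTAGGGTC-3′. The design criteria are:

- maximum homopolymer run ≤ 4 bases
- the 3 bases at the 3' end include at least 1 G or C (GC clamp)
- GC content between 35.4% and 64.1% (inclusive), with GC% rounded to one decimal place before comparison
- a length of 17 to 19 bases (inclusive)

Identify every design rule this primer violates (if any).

Base counts: A=4, T=5, G=8, C=2 (length 19).
homopolymer run: longest run = 3 ✓
GC clamp: 3' end GTC has 2 G/C ✓
GC content: GC 10/19 = 52.6% ✓
length: length 19 ✓

Meets all criteria.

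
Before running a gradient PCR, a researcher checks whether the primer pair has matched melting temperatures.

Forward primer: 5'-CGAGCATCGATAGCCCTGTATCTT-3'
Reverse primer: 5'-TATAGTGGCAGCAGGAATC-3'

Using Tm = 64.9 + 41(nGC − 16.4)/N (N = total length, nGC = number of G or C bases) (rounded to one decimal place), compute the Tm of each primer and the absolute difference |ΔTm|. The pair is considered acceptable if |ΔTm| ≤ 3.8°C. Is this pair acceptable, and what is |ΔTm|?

|ΔTm| = 8.5°C; the pair is not acceptable.

Forward: G+C = 12, N = 24 → Tm = 64.9 + 41·(12 − 16.4)/24 = 57.4°C.
Reverse: G+C = 9, N = 19 → Tm = 64.9 + 41·(9 − 16.4)/19 = 48.9°C.
|ΔTm| = |57.4 − 48.9| = 8.5°C, > 3.8°C.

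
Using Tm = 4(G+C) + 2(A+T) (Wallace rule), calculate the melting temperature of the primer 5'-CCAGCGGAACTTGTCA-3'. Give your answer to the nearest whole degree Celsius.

50°C

Base counts: A=4, T=3, G=4, C=5 (length 16).
Tm = 2·(4+3) + 4·(4+5) = 2·7 + 4·9 = 14 + 36 = 50°C.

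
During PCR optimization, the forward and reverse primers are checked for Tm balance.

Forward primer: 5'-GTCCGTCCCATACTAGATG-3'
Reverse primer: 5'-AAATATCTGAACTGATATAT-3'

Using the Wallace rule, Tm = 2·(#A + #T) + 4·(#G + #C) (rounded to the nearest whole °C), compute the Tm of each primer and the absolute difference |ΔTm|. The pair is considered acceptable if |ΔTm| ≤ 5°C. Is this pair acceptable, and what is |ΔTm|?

Forward: A=4 T=5 G=4 C=6 → Tm = 2·9 + 4·10 = 58°C.
Reverse: A=9 T=7 G=2 C=2 → Tm = 2·16 + 4·4 = 48°C.
|ΔTm| = |58 − 48| = 10°C, > 5°C.

|ΔTm| = 10°C; the pair is not acceptable.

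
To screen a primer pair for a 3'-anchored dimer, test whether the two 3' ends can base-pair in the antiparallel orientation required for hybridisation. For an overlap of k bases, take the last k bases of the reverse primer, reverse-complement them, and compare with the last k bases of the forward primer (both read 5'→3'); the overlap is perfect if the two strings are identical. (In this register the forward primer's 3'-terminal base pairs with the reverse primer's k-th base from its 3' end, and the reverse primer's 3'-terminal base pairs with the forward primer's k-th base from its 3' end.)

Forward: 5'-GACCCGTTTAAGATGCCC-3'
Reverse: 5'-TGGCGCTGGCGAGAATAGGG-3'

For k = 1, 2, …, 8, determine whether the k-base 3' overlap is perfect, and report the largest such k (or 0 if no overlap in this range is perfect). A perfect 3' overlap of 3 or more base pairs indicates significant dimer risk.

Last 8 bases (5'→3') — forward …AGATGCCC, reverse …GAATAGGG.
Reverse complement of the reverse primer's last 8 bases: CCCTATTC; its first k bases are the reverse complement of the reverse primer's last k bases, so a perfect k-base overlap needs the forward primer's last k bases to equal them.
Comparing (forward last k vs required): k=1: C vs C ✓; k=2: CC vs CC ✓; k=3: CCC vs CCC ✓; k=4: GCCC vs CCCT ✗; k=5: TGCCC vs CCCTA ✗; k=6: ATGCCC vs CCCTAT ✗; k=7: GATGCCC vs CCCTATT ✗; k=8: AGATGCCC vs CCCTATTC ✗.
Perfect overlaps at k = 1, 2, 3; the largest is 3.

Longest perfect overlap: 3 complementary base pairs; significant dimer risk (threshold 3).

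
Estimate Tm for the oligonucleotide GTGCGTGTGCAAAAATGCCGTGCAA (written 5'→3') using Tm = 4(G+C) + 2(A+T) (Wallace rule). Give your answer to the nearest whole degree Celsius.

76°C

Base counts: A=7, T=5, G=8, C=5 (length 25).
Tm = 2·(7+5) + 4·(8+5) = 2·12 + 4·13 = 24 + 52 = 76°C.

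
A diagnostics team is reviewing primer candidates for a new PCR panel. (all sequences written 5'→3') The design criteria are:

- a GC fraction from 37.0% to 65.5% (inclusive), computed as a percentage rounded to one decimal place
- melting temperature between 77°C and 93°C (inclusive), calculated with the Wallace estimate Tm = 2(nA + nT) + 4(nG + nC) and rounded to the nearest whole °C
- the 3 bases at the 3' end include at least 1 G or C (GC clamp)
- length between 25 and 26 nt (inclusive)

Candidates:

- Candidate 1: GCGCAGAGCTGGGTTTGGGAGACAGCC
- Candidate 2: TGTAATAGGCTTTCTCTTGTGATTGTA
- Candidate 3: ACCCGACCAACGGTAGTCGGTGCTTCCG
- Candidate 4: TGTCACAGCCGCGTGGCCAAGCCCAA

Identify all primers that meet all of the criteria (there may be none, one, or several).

Candidate 1 (27 nt, A=5 T=4 G=12 C=6): GC 18/27 = 66.7%, outside 37.0–65.5% ✗; Tm = 2·9 + 4·18 = 90°C ✓; 3' end GCC has 3 G/C ✓; length 27, outside 25–26 ✗ — fails.
Candidate 2 (27 nt, A=5 T=13 G=6 C=3): GC 9/27 = 33.3%, outside 37.0–65.5% ✗; Tm = 2·18 + 4·9 = 72°C, outside 77–93°C ✗; 3' end GTA has 1 G/C ✓; length 27, outside 25–26 ✗ — fails.
Candidate 3 (28 nt, A=5 T=5 G=8 C=10): GC 18/28 = 64.3% ✓; Tm = 2·10 + 4·18 = 92°C ✓; 3' end CCG has 3 G/C ✓; length 28, outside 25–26 ✗ — fails.
Candidate 4 (26 nt, A=6 T=3 G=7 C=10): GC 17/26 = 65.4% ✓; Tm = 2·9 + 4·17 = 86°C ✓; 3' end CAA has 1 G/C ✓; length 26 ✓ — passes.

Candidate 4 only.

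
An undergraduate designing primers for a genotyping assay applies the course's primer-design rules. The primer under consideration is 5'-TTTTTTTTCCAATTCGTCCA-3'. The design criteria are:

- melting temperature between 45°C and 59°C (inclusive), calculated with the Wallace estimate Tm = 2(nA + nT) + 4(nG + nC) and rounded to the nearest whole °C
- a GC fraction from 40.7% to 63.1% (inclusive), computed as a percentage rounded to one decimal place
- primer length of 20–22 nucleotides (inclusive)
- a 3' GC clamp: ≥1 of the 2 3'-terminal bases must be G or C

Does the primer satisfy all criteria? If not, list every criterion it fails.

Fails: GC content.

Base counts: A=3, T=11, G=1, C=5 (length 20).
Tm: Tm = 2·14 + 4·6 = 52°C ✓
GC content: GC 6/20 = 30.0%, outside 40.7–63.1% ✗
length: length 20 ✓
GC clamp: 3' end CA has 1 G/C ✓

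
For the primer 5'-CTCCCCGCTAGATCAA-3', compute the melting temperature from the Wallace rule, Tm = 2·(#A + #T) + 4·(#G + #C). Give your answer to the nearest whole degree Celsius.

50°C

Base counts: A=4, T=3, G=2, C=7 (length 16).
Tm = 2·(4+3) + 4·(2+7) = 2·7 + 4·9 = 14 + 36 = 50°C.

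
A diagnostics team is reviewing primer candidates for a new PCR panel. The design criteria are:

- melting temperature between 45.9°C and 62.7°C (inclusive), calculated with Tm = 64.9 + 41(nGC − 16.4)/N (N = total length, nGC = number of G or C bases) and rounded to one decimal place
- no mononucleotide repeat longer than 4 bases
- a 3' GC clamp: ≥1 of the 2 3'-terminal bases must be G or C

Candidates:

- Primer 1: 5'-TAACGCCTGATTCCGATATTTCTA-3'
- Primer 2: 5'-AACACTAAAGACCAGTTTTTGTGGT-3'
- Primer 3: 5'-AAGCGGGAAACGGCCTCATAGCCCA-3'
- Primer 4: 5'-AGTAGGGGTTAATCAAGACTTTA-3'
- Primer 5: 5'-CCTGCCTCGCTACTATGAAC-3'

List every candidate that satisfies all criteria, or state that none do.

Primer 3 and Primer 5.

Primer 1 (24 nt, A=6 T=9 G=3 C=6): Tm = 64.9 + 41·(9 − 16.4)/24 = 52.3°C ✓; longest run = 3 ✓; 3' end TA has 0 G/C, need ≥1 ✗ — fails.
Primer 2 (25 nt, A=8 T=8 G=5 C=4): Tm = 64.9 + 41·(9 − 16.4)/25 = 52.8°C ✓; longest run = 5, exceeds 4 ✗; 3' end GT has 1 G/C ✓ — fails.
Primer 3 (25 nt, A=8 T=2 G=7 C=8): Tm = 64.9 + 41·(15 − 16.4)/25 = 62.6°C ✓; longest run = 3 ✓; 3' end CA has 1 G/C ✓ — passes.
Primer 4 (23 nt, A=8 T=7 G=6 C=2): Tm = 64.9 + 41·(8 − 16.4)/23 = 49.9°C ✓; longest run = 4 ✓; 3' end TA has 0 G/C, need ≥1 ✗ — fails.
Primer 5 (20 nt, A=4 T=5 G=3 C=8): Tm = 64.9 + 41·(11 − 16.4)/20 = 53.8°C ✓; longest run = 2 ✓; 3' end AC has 1 G/C ✓ — passes.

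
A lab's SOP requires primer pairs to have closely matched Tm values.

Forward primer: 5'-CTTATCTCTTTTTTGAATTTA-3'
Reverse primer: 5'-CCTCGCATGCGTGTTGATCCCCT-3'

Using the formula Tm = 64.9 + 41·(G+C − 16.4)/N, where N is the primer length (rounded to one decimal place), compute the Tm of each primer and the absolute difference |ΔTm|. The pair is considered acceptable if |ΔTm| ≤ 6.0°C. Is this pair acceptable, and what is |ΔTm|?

Forward: G+C = 4, N = 21 → Tm = 64.9 + 41·(4 − 16.4)/21 = 40.7°C.
Reverse: G+C = 14, N = 23 → Tm = 64.9 + 41·(14 − 16.4)/23 = 60.6°C.
|ΔTm| = |40.7 − 60.6| = 19.9°C, > 6.0°C.

|ΔTm| = 19.9°C; the pair is not acceptable.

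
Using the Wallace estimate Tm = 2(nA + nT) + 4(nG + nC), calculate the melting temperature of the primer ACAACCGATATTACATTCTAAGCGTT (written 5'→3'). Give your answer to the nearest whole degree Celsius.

70°C

Base counts: A=9, T=8, G=3, C=6 (length 26).
Tm = 2·(9+8) + 4·(3+6) = 2·17 + 4·9 = 34 + 36 = 70°C.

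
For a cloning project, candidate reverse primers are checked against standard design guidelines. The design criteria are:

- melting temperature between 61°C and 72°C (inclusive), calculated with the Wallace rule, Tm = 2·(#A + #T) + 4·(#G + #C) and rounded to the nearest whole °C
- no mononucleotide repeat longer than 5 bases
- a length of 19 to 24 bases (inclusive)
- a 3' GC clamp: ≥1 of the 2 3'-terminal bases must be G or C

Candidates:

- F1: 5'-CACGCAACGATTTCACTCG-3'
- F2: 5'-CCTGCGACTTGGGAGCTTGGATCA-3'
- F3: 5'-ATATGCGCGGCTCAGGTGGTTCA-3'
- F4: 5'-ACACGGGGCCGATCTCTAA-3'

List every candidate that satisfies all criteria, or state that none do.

F1 (19 nt, A=5 T=4 G=3 C=7): Tm = 2·9 + 4·10 = 58°C, outside 61–72°C ✗; longest run = 3 ✓; length 19 ✓; 3' end CG has 2 G/C ✓ — fails.
F2 (24 nt, A=4 T=6 G=8 C=6): Tm = 2·10 + 4·14 = 76°C, outside 61–72°C ✗; longest run = 3 ✓; length 24 ✓; 3' end CA has 1 G/C ✓ — fails.
F3 (23 nt, A=4 T=6 G=8 C=5): Tm = 2·10 + 4·13 = 72°C ✓; longest run = 2 ✓; length 23 ✓; 3' end CA has 1 G/C ✓ — passes.
F4 (19 nt, A=5 T=3 G=5 C=6): Tm = 2·8 + 4·11 = 60°C, outside 61–72°C ✗; longest run = 4 ✓; length 19 ✓; 3' end AA has 0 G/C, need ≥1 ✗ — fails.

F3 only.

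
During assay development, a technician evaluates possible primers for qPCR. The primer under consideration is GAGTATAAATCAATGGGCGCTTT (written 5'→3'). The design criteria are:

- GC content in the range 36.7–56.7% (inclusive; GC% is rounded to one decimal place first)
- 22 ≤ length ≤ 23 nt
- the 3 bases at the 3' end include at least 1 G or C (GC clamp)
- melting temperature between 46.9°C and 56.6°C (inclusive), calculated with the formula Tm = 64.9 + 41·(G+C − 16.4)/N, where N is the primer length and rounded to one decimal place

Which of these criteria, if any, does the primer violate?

Base counts: A=7, T=7, G=6, C=3 (length 23).
GC content: GC 9/23 = 39.1% ✓
length: length 23 ✓
GC clamp: 3' end TTT has 0 G/C, need ≥1 ✗
Tm: Tm = 64.9 + 41·(9 − 16.4)/23 = 51.7°C ✓

Fails: GC clamp.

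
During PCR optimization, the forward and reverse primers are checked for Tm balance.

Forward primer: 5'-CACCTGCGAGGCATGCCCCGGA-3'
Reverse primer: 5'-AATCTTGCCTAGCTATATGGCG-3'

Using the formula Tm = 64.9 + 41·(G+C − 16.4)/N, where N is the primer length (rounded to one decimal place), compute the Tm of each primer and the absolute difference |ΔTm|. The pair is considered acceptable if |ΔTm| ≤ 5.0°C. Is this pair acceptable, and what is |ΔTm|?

|ΔTm| = 11.2°C; the pair is not acceptable.

Forward: G+C = 16, N = 22 → Tm = 64.9 + 41·(16 − 16.4)/22 = 64.2°C.
Reverse: G+C = 10, N = 22 → Tm = 64.9 + 41·(10 − 16.4)/22 = 53.0°C.
|ΔTm| = |64.2 − 53.0| = 11.2°C, > 5.0°C.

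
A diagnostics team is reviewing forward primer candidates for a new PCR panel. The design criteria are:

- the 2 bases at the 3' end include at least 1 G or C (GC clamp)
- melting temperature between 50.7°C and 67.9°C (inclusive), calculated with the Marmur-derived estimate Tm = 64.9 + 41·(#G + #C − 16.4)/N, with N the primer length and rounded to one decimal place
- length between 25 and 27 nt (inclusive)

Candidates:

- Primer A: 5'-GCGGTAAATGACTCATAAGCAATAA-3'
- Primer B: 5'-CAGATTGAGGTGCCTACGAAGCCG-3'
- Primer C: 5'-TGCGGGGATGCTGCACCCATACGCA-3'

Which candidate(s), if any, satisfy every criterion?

Primer C only.

Primer A (25 nt, A=11 T=5 G=5 C=4): 3' end AA has 0 G/C, need ≥1 ✗; Tm = 64.9 + 41·(9 − 16.4)/25 = 52.8°C ✓; length 25 ✓ — fails.
Primer B (24 nt, A=6 T=4 G=8 C=6): 3' end CG has 2 G/C ✓; Tm = 64.9 + 41·(14 − 16.4)/24 = 60.8°C ✓; length 24, outside 25–27 ✗ — fails.
Primer C (25 nt, A=5 T=4 G=8 C=8): 3' end CA has 1 G/C ✓; Tm = 64.9 + 41·(16 − 16.4)/25 = 64.2°C ✓; length 25 ✓ — passes.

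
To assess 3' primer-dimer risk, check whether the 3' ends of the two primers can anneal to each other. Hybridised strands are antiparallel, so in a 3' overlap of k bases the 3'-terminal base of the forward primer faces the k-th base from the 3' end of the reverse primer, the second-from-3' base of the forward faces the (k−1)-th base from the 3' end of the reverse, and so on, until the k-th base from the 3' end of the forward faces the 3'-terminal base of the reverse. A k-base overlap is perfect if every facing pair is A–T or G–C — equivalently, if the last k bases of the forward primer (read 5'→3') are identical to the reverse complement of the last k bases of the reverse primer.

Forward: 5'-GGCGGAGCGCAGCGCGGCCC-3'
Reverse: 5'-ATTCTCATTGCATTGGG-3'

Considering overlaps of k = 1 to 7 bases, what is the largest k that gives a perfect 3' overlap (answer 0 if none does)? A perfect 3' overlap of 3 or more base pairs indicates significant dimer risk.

Last 7 bases (5'→3') — forward …GCGGCCC, reverse …CATTGGG.
Reverse complement of the reverse primer's last 7 bases: CCCAATG; its first k bases are the reverse complement of the reverse primer's last k bases, so a perfect k-base overlap needs the forward primer's last k bases to equal them.
Comparing (forward last k vs required): k=1: C vs C ✓; k=2: CC vs CC ✓; k=3: CCC vs CCC ✓; k=4: GCCC vs CCCA ✗; k=5: GGCCC vs CCCAA ✗; k=6: CGGCCC vs CCCAAT ✗; k=7: GCGGCCC vs CCCAATG ✗.
Perfect overlaps at k = 1, 2, 3; the largest is 3.

Longest perfect overlap: 3 complementary base pairs; significant dimer risk (threshold 3).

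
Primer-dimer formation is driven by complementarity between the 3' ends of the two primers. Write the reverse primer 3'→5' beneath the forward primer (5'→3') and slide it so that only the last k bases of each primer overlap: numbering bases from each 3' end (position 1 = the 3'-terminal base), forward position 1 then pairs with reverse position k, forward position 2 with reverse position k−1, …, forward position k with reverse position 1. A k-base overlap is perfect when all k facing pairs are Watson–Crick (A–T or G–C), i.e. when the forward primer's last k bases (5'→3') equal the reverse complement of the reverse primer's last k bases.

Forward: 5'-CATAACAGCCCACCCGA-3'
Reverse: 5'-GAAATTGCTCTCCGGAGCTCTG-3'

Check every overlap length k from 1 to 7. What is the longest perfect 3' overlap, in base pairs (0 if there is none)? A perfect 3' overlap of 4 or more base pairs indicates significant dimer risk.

Last 7 bases (5'→3') — forward …CACCCGA, reverse …AGCTCTG.
Reverse complement of the reverse primer's last 7 bases: CAGAGCT; its first k bases are the reverse complement of the reverse primer's last k bases, so a perfect k-base overlap needs the forward primer's last k bases to equal them.
Comparing (forward last k vs required): k=1: A vs C ✗; k=2: GA vs CA ✗; k=3: CGA vs CAG ✗; k=4: CCGA vs CAGA ✗; k=5: CCCGA vs CAGAG ✗; k=6: ACCCGA vs CAGAGC ✗; k=7: CACCCGA vs CAGAGCT ✗.
No overlap length from 1 to 7 is perfect, so the longest perfect 3' overlap is 0.

Longest perfect overlap: 0 complementary base pairs; below the dimer-risk threshold (threshold 4).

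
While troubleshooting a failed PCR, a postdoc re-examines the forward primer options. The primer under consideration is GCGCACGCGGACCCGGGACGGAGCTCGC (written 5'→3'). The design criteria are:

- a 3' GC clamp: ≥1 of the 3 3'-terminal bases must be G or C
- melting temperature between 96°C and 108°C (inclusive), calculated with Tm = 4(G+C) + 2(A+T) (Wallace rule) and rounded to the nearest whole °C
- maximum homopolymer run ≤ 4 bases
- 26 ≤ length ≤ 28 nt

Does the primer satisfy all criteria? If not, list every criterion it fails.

Base counts: A=4, T=1, G=12, C=11 (length 28).
GC clamp: 3' end CGC has 3 G/C ✓
Tm: Tm = 2·5 + 4·23 = 102°C ✓
homopolymer run: longest run = 3 ✓
length: length 28 ✓

Meets all criteria.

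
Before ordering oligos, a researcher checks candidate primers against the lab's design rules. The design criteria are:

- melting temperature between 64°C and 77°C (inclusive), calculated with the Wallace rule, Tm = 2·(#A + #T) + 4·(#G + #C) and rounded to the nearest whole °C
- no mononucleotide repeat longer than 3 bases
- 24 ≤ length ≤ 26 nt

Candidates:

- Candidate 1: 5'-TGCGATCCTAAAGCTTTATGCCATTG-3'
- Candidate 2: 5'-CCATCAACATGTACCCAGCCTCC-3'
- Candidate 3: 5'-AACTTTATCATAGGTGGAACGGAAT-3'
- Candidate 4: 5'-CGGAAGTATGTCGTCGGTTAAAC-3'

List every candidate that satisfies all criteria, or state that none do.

Candidate 1 and Candidate 3.

Candidate 1 (26 nt, A=6 T=9 G=5 C=6): Tm = 2·15 + 4·11 = 74°C ✓; longest run = 3 ✓; length 26 ✓ — passes.
Candidate 2 (23 nt, A=6 T=4 G=2 C=11): Tm = 2·10 + 4·13 = 72°C ✓; longest run = 3 ✓; length 23, outside 24–26 ✗ — fails.
Candidate 3 (25 nt, A=9 T=7 G=6 C=3): Tm = 2·16 + 4·9 = 68°C ✓; longest run = 3 ✓; length 25 ✓ — passes.
Candidate 4 (23 nt, A=6 T=6 G=7 C=4): Tm = 2·12 + 4·11 = 68°C ✓; longest run = 3 ✓; length 23, outside 24–26 ✗ — fails.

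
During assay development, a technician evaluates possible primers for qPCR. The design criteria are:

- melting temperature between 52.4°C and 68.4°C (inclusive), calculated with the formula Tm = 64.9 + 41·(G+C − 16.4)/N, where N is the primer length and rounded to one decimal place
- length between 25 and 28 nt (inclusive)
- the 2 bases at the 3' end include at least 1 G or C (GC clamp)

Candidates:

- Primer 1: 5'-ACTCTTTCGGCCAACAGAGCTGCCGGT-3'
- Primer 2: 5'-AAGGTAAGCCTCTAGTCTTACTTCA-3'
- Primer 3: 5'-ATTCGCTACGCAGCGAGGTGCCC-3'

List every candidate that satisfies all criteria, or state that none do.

Primer 1 (27 nt, A=5 T=6 G=7 C=9): Tm = 64.9 + 41·(16 − 16.4)/27 = 64.3°C ✓; length 27 ✓; 3' end GT has 1 G/C ✓ — passes.
Primer 2 (25 nt, A=7 T=8 G=4 C=6): Tm = 64.9 + 41·(10 − 16.4)/25 = 54.4°C ✓; length 25 ✓; 3' end CA has 1 G/C ✓ — passes.
Primer 3 (23 nt, A=4 T=4 G=7 C=8): Tm = 64.9 + 41·(15 − 16.4)/23 = 62.4°C ✓; length 23, outside 25–28 ✗; 3' end CC has 2 G/C ✓ — fails.

Primer 1 and Primer 2.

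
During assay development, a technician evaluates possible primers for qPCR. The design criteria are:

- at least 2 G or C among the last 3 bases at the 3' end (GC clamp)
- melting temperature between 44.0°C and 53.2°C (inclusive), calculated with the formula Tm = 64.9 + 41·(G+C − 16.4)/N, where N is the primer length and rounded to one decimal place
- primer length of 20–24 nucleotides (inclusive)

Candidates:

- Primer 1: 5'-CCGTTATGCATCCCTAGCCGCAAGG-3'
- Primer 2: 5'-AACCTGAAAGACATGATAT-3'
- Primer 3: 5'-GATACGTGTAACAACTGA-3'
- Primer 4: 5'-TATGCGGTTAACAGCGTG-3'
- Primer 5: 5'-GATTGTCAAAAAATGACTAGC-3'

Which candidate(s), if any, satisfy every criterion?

Primer 5 only.

Primer 1 (25 nt, A=5 T=5 G=6 C=9): 3' end AGG has 2 G/C ✓; Tm = 64.9 + 41·(15 − 16.4)/25 = 62.6°C, outside 44.0–53.2°C ✗; length 25, outside 20–24 ✗ — fails.
Primer 2 (19 nt, A=9 T=4 G=3 C=3): 3' end TAT has 0 G/C, need ≥2 ✗; Tm = 64.9 + 41·(6 − 16.4)/19 = 42.5°C, outside 44.0–53.2°C ✗; length 19, outside 20–24 ✗ — fails.
Primer 3 (18 nt, A=7 T=4 G=4 C=3): 3' end TGA has 1 G/C, need ≥2 ✗; Tm = 64.9 + 41·(7 − 16.4)/18 = 43.5°C, outside 44.0–53.2°C ✗; length 18, outside 20–24 ✗ — fails.
Primer 4 (18 nt, A=4 T=5 G=6 C=3): 3' end GTG has 2 G/C ✓; Tm = 64.9 + 41·(9 − 16.4)/18 = 48.0°C ✓; length 18, outside 20–24 ✗ — fails.
Primer 5 (21 nt, A=9 T=5 G=4 C=3): 3' end AGC has 2 G/C ✓; Tm = 64.9 + 41·(7 − 16.4)/21 = 46.5°C ✓; length 21 ✓ — passes.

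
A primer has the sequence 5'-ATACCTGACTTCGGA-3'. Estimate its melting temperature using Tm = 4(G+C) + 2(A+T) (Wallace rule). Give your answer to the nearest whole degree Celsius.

Base counts: A=4, T=4, G=3, C=4 (length 15).
Tm = 2·(4+4) + 4·(3+4) = 2·8 + 4·7 = 16 + 28 = 44°C.

44°C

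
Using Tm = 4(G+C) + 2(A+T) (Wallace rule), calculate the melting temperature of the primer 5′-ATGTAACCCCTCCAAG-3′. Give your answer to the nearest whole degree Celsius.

48°C

Base counts: A=5, T=3, G=2, C=6 (length 16).
Tm = 2·(5+3) + 4·(2+6) = 2·8 + 4·8 = 16 + 32 = 48°C.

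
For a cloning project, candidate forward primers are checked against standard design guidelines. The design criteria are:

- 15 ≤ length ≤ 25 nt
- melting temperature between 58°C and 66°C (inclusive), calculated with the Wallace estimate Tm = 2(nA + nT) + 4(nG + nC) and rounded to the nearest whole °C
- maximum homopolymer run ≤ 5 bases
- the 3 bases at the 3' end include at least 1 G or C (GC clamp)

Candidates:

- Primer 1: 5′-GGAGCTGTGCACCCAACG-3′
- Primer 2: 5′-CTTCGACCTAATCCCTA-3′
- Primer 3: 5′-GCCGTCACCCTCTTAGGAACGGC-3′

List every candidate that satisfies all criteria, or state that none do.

Primer 1 (18 nt, A=4 T=2 G=6 C=6): length 18 ✓; Tm = 2·6 + 4·12 = 60°C ✓; longest run = 3 ✓; 3' end ACG has 2 G/C ✓ — passes.
Primer 2 (17 nt, A=4 T=5 G=1 C=7): length 17 ✓; Tm = 2·9 + 4·8 = 50°C, outside 58–66°C ✗; longest run = 3 ✓; 3' end CTA has 1 G/C ✓ — fails.
Primer 3 (23 nt, A=4 T=4 G=6 C=9): length 23 ✓; Tm = 2·8 + 4·15 = 76°C, outside 58–66°C ✗; longest run = 3 ✓; 3' end GGC has 3 G/C ✓ — fails.

Primer 1 only.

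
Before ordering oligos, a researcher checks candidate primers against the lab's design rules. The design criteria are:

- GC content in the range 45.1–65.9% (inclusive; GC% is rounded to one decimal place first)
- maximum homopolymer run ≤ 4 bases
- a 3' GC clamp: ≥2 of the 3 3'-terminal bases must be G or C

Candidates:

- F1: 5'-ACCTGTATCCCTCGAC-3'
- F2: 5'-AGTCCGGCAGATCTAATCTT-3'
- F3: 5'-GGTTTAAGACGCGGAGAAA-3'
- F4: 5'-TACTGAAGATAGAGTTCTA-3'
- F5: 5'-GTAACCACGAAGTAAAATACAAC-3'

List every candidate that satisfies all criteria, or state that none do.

F1 only.

F1 (16 nt, A=3 T=4 G=2 C=7): GC 9/16 = 56.3% ✓; longest run = 3 ✓; 3' end GAC has 2 G/C ✓ — passes.
F2 (20 nt, A=5 T=6 G=4 C=5): GC 9/20 = 45.0%, outside 45.1–65.9% ✗; longest run = 2 ✓; 3' end CTT has 1 G/C, need ≥2 ✗ — fails.
F3 (19 nt, A=7 T=3 G=7 C=2): GC 9/19 = 47.4% ✓; longest run = 3 ✓; 3' end AAA has 0 G/C, need ≥2 ✗ — fails.
F4 (19 nt, A=7 T=6 G=4 C=2): GC 6/19 = 31.6%, outside 45.1–65.9% ✗; longest run = 2 ✓; 3' end CTA has 1 G/C, need ≥2 ✗ — fails.
F5 (23 nt, A=12 T=3 G=3 C=5): GC 8/23 = 34.8%, outside 45.1–65.9% ✗; longest run = 4 ✓; 3' end AAC has 1 G/C, need ≥2 ✗ — fails.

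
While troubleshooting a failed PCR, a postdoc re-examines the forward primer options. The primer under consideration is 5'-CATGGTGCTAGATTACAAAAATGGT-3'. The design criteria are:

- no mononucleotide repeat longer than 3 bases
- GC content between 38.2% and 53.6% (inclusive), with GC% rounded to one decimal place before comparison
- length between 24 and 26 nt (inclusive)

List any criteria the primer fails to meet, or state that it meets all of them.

Base counts: A=9, T=7, G=6, C=3 (length 25).
homopolymer run: longest run = 5, exceeds 3 ✗
GC content: GC 9/25 = 36.0%, outside 38.2–53.6% ✗
length: length 25 ✓

Fails: homopolymer run, GC content.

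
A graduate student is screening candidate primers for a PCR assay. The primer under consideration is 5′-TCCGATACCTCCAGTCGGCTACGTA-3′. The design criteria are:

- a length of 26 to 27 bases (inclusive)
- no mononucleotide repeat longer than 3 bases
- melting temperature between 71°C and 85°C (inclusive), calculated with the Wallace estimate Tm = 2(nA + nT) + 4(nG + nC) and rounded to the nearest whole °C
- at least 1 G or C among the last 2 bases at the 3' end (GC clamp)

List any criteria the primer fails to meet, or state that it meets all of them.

Fails: length, GC clamp.

Base counts: A=5, T=6, G=5, C=9 (length 25).
length: length 25, outside 26–27 ✗
homopolymer run: longest run = 2 ✓
Tm: Tm = 2·11 + 4·14 = 78°C ✓
GC clamp: 3' end TA has 0 G/C, need ≥1 ✗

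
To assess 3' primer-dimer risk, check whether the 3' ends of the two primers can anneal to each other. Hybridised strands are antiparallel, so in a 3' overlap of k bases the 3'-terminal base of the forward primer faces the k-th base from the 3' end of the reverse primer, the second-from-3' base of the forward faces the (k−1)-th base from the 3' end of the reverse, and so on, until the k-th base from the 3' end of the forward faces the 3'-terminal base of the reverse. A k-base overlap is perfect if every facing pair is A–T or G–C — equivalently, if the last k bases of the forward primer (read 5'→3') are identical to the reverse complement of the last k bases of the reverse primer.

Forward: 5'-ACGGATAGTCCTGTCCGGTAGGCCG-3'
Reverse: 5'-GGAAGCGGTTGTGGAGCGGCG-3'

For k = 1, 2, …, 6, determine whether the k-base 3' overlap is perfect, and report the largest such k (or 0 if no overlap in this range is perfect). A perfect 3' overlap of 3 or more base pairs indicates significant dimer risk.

Longest perfect overlap: 2 complementary base pairs; below the dimer-risk threshold (threshold 3).

Last 6 bases (5'→3') — forward …AGGCCG, reverse …GCGGCG.
Reverse complement of the reverse primer's last 6 bases: CGCCGC; its first k bases are the reverse complement of the reverse primer's last k bases, so a perfect k-base overlap needs the forward primer's last k bases to equal them.
Comparing (forward last k vs required): k=1: G vs C ✗; k=2: CG vs CG ✓; k=3: CCG vs CGC ✗; k=4: GCCG vs CGCC ✗; k=5: GGCCG vs CGCCG ✗; k=6: AGGCCG vs CGCCGC ✗.
Only k = 2 is perfect, so the longest perfect 3' overlap is 2.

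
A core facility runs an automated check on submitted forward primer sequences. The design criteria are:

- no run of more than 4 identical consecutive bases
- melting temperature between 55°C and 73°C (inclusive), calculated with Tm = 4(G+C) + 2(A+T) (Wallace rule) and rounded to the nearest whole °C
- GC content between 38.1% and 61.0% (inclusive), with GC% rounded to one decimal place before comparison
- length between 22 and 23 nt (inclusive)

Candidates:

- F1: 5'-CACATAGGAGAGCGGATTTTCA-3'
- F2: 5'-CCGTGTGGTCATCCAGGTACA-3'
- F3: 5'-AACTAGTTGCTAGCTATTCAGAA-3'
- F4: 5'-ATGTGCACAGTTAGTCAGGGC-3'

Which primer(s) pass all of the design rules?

F1 (22 nt, A=7 T=5 G=6 C=4): longest run = 4 ✓; Tm = 2·12 + 4·10 = 64°C ✓; GC 10/22 = 45.5% ✓; length 22 ✓ — passes.
F2 (21 nt, A=4 T=5 G=6 C=6): longest run = 2 ✓; Tm = 2·9 + 4·12 = 66°C ✓; GC 12/21 = 57.1% ✓; length 21, outside 22–23 ✗ — fails.
F3 (23 nt, A=8 T=7 G=4 C=4): longest run = 2 ✓; Tm = 2·15 + 4·8 = 62°C ✓; GC 8/23 = 34.8%, outside 38.1–61.0% ✗; length 23 ✓ — fails.
F4 (21 nt, A=5 T=5 G=7 C=4): longest run = 3 ✓; Tm = 2·10 + 4·11 = 64°C ✓; GC 11/21 = 52.4% ✓; length 21, outside 22–23 ✗ — fails.

F1 only.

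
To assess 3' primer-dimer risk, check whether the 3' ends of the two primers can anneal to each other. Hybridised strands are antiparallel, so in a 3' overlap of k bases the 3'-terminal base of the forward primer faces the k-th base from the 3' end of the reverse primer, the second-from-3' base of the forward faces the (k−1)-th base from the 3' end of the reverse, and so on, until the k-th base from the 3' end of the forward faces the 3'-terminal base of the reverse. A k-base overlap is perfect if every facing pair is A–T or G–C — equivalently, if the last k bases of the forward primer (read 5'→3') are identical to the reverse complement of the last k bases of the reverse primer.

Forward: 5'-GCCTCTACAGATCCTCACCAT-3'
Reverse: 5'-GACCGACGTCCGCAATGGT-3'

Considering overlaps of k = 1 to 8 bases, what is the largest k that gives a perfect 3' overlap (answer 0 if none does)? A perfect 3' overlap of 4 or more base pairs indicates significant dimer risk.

Longest perfect overlap: 5 complementary base pairs; significant dimer risk (threshold 4).

Last 8 bases (5'→3') — forward …CTCACCAT, reverse …GCAATGGT.
Reverse complement of the reverse primer's last 8 bases: ACCATTGC; its first k bases are the reverse complement of the reverse primer's last k bases, so a perfect k-base overlap needs the forward primer's last k bases to equal them.
Comparing (forward last k vs required): k=1: T vs A ✗; k=2: AT vs AC ✗; k=3: CAT vs ACC ✗; k=4: CCAT vs ACCA ✗; k=5: ACCAT vs ACCAT ✓; k=6: CACCAT vs ACCATT ✗; k=7: TCACCAT vs ACCATTG ✗; k=8: CTCACCAT vs ACCATTGC ✗.
Only k = 5 is perfect, so the longest perfect 3' overlap is 5.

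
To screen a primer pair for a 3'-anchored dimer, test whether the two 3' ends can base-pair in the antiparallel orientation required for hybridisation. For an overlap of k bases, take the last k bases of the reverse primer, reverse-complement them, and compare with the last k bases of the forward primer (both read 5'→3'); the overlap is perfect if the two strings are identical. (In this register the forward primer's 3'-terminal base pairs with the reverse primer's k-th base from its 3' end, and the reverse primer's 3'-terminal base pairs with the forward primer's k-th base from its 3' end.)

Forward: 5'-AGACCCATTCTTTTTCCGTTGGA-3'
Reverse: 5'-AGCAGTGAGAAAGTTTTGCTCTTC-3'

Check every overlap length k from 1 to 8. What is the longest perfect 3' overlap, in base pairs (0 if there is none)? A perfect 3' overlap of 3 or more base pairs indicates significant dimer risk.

Last 8 bases (5'→3') — forward …CCGTTGGA, reverse …TGCTCTTC.
Reverse complement of the reverse primer's last 8 bases: GAAGAGCA; its first k bases are the reverse complement of the reverse primer's last k bases, so a perfect k-base overlap needs the forward primer's last k bases to equal them.
Comparing (forward last k vs required): k=1: A vs G ✗; k=2: GA vs GA ✓; k=3: GGA vs GAA ✗; k=4: TGGA vs GAAG ✗; k=5: TTGGA vs GAAGA ✗; k=6: GTTGGA vs GAAGAG ✗; k=7: CGTTGGA vs GAAGAGC ✗; k=8: CCGTTGGA vs GAAGAGCA ✗.
Only k = 2 is perfect, so the longest perfect 3' overlap is 2.

Longest perfect overlap: 2 complementary base pairs; below the dimer-risk threshold (threshold 3).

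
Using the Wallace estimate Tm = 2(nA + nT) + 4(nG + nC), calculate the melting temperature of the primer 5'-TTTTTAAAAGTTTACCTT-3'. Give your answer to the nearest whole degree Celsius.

Base counts: A=5, T=10, G=1, C=2 (length 18).
Tm = 2·(5+10) + 4·(1+2) = 2·15 + 4·3 = 30 + 12 = 42°C.

42°C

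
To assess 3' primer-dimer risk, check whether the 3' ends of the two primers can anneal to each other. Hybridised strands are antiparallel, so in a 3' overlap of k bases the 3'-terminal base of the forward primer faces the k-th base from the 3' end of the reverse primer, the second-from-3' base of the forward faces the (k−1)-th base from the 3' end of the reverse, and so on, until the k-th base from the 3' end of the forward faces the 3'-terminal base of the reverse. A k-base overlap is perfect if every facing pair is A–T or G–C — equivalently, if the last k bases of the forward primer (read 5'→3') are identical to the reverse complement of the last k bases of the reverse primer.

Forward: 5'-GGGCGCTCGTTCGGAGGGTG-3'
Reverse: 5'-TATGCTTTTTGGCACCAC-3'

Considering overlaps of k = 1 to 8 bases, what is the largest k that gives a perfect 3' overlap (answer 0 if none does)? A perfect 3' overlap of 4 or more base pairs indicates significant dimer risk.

Last 8 bases (5'→3') — forward …GGAGGGTG, reverse …GGCACCAC.
Reverse complement of the reverse primer's last 8 bases: GTGGTGCC; its first k bases are the reverse complement of the reverse primer's last k bases, so a perfect k-base overlap needs the forward primer's last k bases to equal them.
Comparing (forward last k vs required): k=1: G vs G ✓; k=2: TG vs GT ✗; k=3: GTG vs GTG ✓; k=4: GGTG vs GTGG ✗; k=5: GGGTG vs GTGGT ✗; k=6: AGGGTG vs GTGGTG ✗; k=7: GAGGGTG vs GTGGTGC ✗; k=8: GGAGGGTG vs GTGGTGCC ✗.
Perfect overlaps at k = 1, 3; the largest is 3.

Longest perfect overlap: 3 complementary base pairs; below the dimer-risk threshold (threshold 4).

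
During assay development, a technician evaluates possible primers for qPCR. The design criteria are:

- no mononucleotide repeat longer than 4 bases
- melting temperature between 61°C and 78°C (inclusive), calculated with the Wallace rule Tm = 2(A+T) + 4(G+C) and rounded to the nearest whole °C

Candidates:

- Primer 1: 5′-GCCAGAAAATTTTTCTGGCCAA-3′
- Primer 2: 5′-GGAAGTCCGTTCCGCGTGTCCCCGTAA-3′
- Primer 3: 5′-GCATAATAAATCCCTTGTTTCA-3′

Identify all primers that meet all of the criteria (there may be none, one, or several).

None of the candidates satisfy all criteria.

Primer 1 (22 nt, A=7 T=6 G=4 C=5): longest run = 5, exceeds 4 ✗; Tm = 2·13 + 4·9 = 62°C ✓ — fails.
Primer 2 (27 nt, A=4 T=6 G=8 C=9): longest run = 4 ✓; Tm = 2·10 + 4·17 = 88°C, outside 61–78°C ✗ — fails.
Primer 3 (22 nt, A=7 T=8 G=2 C=5): longest run = 3 ✓; Tm = 2·15 + 4·7 = 58°C, outside 61–78°C ✗ — fails.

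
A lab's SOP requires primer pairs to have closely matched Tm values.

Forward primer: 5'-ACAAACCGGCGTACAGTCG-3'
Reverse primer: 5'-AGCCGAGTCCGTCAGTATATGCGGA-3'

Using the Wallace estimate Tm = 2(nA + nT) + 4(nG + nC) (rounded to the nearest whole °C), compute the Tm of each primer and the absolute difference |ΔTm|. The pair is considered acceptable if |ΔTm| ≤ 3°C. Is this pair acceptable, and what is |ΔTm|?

Forward: A=6 T=2 G=5 C=6 → Tm = 2·8 + 4·11 = 60°C.
Reverse: A=6 T=5 G=8 C=6 → Tm = 2·11 + 4·14 = 78°C.
|ΔTm| = |60 − 78| = 18°C, > 3°C.

|ΔTm| = 18°C; the pair is not acceptable.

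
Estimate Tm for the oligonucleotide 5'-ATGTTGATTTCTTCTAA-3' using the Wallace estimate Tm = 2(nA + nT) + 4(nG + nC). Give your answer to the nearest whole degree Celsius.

42°C

Base counts: A=4, T=9, G=2, C=2 (length 17).
Tm = 2·(4+9) + 4·(2+2) = 2·13 + 4·4 = 26 + 16 = 42°C.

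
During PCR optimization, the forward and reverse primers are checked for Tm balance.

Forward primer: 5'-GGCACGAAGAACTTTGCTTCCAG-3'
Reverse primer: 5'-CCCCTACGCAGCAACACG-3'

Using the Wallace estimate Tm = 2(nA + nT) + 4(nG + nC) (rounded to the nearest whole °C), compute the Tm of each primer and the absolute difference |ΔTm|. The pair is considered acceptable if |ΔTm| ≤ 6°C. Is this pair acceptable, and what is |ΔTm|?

|ΔTm| = 10°C; the pair is not acceptable.

Forward: A=6 T=5 G=6 C=6 → Tm = 2·11 + 4·12 = 70°C.
Reverse: A=5 T=1 G=3 C=9 → Tm = 2·6 + 4·12 = 60°C.
|ΔTm| = |70 − 60| = 10°C, > 6°C.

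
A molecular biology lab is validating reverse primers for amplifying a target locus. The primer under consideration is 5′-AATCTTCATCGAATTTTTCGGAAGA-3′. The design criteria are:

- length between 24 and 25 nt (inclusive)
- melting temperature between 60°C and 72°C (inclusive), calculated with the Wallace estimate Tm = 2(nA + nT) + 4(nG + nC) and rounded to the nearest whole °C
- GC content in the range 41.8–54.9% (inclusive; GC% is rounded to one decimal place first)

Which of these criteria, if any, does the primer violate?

Fails: GC content.

Base counts: A=8, T=9, G=4, C=4 (length 25).
length: length 25 ✓
Tm: Tm = 2·17 + 4·8 = 66°C ✓
GC content: GC 8/25 = 32.0%, outside 41.8–54.9% ✗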